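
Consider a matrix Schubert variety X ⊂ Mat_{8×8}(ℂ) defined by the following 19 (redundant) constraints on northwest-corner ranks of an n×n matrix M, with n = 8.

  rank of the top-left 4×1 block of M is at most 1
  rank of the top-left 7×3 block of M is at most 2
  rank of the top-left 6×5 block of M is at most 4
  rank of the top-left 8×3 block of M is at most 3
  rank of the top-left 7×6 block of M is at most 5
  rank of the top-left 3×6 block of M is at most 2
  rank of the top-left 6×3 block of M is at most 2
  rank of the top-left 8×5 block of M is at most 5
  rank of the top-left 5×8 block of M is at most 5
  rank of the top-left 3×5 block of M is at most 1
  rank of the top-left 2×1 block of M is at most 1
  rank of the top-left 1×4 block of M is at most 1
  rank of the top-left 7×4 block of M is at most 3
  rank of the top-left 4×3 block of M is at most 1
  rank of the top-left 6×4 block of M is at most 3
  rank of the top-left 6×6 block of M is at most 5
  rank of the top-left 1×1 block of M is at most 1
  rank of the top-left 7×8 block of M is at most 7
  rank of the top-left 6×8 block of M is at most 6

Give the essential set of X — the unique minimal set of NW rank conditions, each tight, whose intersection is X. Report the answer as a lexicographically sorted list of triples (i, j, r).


The tightest implied rank at each (i,j), from the 19 conditions:

  row 1: 1 1 1 1 1 1 1 1
  row 2: 1 1 1 1 1 2 2 2
  row 3: 1 1 1 1 1 2 3 3
  row 4: 1 1 1 2 2 3 4 4
  row 5: 1 2 2 3 3 4 5 5
  row 6: 1 2 2 3 4 5 6 6
  row 7: 1 2 2 3 4 5 6 7
  row 8: 1 2 3 4 5 6 7 8

so w = (1, 6, 7, 4, 2, 5, 8, 3).

ℓ(w)=12; the 3 essential cells (i,j,r):

[(3, 5, 1), (4, 3, 1), (7, 3, 2)]


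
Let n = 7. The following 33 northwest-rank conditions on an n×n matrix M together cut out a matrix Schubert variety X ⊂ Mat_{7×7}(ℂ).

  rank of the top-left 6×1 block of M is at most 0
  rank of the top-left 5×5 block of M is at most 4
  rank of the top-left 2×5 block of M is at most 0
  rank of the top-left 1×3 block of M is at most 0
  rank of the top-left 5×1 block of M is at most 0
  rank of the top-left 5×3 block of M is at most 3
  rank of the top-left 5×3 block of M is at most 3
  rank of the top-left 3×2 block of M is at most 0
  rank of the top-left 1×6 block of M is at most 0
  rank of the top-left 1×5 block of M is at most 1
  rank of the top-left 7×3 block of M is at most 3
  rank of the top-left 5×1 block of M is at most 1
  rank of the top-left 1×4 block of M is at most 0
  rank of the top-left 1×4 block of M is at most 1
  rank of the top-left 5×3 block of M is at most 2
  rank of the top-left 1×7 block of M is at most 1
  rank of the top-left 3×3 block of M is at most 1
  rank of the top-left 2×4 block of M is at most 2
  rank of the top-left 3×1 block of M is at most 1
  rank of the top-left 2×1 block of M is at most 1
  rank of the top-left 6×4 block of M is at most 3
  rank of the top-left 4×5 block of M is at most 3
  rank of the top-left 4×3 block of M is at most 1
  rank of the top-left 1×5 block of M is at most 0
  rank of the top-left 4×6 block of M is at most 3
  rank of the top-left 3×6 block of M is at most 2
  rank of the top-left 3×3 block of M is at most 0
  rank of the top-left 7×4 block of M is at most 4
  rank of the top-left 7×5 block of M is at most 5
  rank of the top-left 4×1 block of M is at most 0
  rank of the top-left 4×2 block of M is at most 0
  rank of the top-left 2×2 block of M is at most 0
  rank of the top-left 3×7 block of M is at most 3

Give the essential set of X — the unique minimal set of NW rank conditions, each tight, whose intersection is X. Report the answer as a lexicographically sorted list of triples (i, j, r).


The tightest implied rank at each (i,j), from the 33 conditions:

  0 0 0 0 0 0 1
  0 0 0 0 0 1 2
  0 0 0 1 1 2 3
  0 0 1 2 2 3 4
  0 1 2 3 3 4 5
  0 1 2 3 4 5 6
  1 2 3 4 5 6 7

so w = (7, 6, 4, 3, 2, 5, 1).

5 SE-corners of the 18-cell Rothe diagram give Ess(w):

[(1, 6, 0), (2, 5, 0), (3, 3, 0), (4, 2, 0), (6, 1, 0)]


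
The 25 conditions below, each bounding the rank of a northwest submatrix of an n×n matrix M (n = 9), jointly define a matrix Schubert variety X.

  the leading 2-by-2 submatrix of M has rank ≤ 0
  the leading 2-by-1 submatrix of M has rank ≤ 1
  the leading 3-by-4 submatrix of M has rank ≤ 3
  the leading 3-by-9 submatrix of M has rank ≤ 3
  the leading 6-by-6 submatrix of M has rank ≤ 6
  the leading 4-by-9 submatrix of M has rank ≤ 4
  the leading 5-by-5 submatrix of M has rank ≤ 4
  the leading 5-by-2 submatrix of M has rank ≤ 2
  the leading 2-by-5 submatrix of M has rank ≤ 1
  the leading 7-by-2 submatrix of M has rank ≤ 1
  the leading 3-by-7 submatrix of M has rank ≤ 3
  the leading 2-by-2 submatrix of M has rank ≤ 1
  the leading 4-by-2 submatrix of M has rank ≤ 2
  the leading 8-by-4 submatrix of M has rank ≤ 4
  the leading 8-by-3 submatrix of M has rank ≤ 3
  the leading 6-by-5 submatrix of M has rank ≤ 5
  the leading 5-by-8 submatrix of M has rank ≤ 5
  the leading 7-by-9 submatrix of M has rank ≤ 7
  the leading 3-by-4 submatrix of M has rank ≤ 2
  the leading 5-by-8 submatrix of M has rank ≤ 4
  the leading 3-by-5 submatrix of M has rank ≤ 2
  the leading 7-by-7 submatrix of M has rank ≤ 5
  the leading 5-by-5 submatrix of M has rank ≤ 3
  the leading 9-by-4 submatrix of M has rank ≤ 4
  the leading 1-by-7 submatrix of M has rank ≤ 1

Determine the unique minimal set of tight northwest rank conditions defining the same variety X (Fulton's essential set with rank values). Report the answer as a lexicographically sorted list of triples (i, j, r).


Recovering R(i,j) via the rank-extension bound from the 25 conditions:

  i=1: 0  0  1  1  1  1  1  1  1
  i=2: 0  0  1  1  1  2  2  2  2
  i=3: 1  1  2  2  2  3  3  3  3
  i=4: 1  1  2  3  3  4  4  4  4
  i=5: 1  1  2  3  3  4  4  4  5
  i=6: 1  1  2  3  4  5  5  5  6
  i=7: 1  1  2  3  4  5  5  6  7
  i=8: 1  2  3  4  5  6  6  7  8
  i=9: 1  2  3  4  5  6  7  8  9

giving w = (3, 6, 1, 4, 9, 5, 8, 2, 7) via Δ²R.

D(w) has 14 cells with 6 SE-corners; essential set:

[(2, 2, 0), (2, 5, 1), (5, 5, 3), (5, 8, 4), (7, 2, 1), (7, 7, 5)]


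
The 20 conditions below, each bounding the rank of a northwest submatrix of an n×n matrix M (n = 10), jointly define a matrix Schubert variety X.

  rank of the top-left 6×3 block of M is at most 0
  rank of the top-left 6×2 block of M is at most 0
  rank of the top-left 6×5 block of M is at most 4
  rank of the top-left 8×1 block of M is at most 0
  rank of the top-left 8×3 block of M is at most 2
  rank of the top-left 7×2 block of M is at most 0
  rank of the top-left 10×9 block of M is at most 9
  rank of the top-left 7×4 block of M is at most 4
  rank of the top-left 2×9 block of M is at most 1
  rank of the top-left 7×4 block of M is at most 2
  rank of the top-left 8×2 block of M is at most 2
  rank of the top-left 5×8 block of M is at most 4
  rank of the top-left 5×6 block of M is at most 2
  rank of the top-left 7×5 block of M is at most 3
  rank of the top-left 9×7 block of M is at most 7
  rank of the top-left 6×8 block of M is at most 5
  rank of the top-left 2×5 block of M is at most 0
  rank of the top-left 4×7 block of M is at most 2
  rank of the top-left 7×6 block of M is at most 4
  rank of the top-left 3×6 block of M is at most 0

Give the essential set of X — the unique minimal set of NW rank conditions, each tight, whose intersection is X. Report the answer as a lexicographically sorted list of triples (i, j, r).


Propagating the 20 rank bounds to every northwest block:

  R[1]: 0 | 0 | 0 | 0 | 0 | 0 | 1 | 1 | 1 | 1
  R[2]: 0 | 0 | 0 | 0 | 0 | 0 | 1 | 1 | 1 | 2
  R[3]: 0 | 0 | 0 | 0 | 0 | 0 | 1 | 2 | 2 | 3
  R[4]: 0 | 0 | 0 | 1 | 1 | 1 | 2 | 3 | 3 | 4
  R[5]: 0 | 0 | 0 | 1 | 2 | 2 | 3 | 4 | 4 | 5
  R[6]: 0 | 0 | 0 | 1 | 2 | 3 | 4 | 5 | 5 | 6
  R[7]: 0 | 0 | 1 | 2 | 3 | 4 | 5 | 6 | 6 | 7
  R[8]: 0 | 1 | 2 | 3 | 4 | 5 | 6 | 7 | 7 | 8
  R[9]: 1 | 2 | 3 | 4 | 5 | 6 | 7 | 8 | 8 | 9
  R[10]: 1 | 2 | 3 | 4 | 5 | 6 | 7 | 8 | 9 | 10

so w = (7, 10, 8, 4, 5, 6, 3, 2, 1, 9).

5 SE-corners of the 32-cell Rothe diagram give Ess(w):

[(2, 9, 1), (3, 6, 0), (6, 3, 0), (7, 2, 0), (8, 1, 0)]


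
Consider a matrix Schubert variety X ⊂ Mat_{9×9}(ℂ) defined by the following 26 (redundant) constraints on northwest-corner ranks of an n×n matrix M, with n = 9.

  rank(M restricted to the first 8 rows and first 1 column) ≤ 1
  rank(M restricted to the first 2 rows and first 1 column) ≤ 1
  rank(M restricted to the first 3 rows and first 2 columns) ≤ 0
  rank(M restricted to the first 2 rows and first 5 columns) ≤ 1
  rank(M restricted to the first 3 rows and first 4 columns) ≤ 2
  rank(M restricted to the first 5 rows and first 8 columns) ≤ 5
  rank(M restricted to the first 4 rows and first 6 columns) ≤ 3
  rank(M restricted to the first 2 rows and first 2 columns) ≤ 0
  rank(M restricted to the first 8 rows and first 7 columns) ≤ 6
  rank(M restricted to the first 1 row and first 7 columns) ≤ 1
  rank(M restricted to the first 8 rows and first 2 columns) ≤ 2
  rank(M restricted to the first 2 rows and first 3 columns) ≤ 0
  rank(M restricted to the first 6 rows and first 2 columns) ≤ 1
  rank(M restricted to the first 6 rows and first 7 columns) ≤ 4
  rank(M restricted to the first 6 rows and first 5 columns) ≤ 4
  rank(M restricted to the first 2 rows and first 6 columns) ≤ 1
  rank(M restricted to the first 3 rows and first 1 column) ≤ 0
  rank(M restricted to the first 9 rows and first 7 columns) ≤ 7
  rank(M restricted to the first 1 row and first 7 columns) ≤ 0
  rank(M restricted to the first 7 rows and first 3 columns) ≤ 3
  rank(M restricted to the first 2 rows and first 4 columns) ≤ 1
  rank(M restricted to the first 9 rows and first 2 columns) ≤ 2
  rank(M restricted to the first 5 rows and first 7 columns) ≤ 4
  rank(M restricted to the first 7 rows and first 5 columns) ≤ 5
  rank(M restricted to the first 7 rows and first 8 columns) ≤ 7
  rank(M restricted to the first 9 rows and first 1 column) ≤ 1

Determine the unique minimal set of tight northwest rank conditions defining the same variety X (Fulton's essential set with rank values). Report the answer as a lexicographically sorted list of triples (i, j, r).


Propagating the 26 rank bounds to every northwest block:

  i=1: 0, 0, 0, 0, 0, 0, 0, 1, 1
  i=2: 0, 0, 0, 1, 1, 1, 1, 2, 2
  i=3: 0, 0, 1, 2, 2, 2, 2, 3, 3
  i=4: 1, 1, 2, 3, 3, 3, 3, 4, 4
  i=5: 1, 1, 2, 3, 4, 4, 4, 5, 5
  i=6: 1, 1, 2, 3, 4, 4, 4, 5, 6
  i=7: 1, 2, 3, 4, 5, 5, 5, 6, 7
  i=8: 1, 2, 3, 4, 5, 6, 6, 7, 8
  i=9: 1, 2, 3, 4, 5, 6, 7, 8, 9

reading off 1-entries of Δ²R: w = (8, 4, 3, 1, 5, 9, 2, 6, 7).

ℓ(w)=16; the 5 essential cells (i,j,r):

[(1, 7, 0), (2, 3, 0), (3, 2, 0), (6, 2, 1), (6, 7, 4)]


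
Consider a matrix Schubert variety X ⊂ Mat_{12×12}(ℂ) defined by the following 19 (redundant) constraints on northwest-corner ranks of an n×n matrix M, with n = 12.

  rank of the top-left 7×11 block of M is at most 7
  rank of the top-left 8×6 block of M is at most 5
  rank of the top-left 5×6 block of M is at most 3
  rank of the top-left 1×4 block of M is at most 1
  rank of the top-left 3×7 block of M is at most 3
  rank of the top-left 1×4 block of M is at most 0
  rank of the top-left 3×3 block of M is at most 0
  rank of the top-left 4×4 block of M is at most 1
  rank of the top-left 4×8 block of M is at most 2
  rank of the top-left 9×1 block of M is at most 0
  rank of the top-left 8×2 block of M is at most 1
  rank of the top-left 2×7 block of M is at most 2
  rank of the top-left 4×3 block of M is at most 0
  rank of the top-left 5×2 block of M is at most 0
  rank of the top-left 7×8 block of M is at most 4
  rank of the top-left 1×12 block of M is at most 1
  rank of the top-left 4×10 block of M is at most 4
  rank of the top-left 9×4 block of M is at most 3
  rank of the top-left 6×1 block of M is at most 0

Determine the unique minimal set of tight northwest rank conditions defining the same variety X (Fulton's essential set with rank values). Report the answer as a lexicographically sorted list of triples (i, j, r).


Computing R[i][j] = min implied NW-rank bound (n=12, 19 conditions):

  R[1]: 0 | 0 | 0 | 0 | 1 | 1 | 1 | 1 | 1 | 1 | 1 | 1
  R[2]: 0 | 0 | 0 | 1 | 2 | 2 | 2 | 2 | 2 | 2 | 2 | 2
  R[3]: 0 | 0 | 0 | 1 | 2 | 2 | 2 | 2 | 3 | 3 | 3 | 3
  R[4]: 0 | 0 | 0 | 1 | 2 | 2 | 2 | 2 | 3 | 4 | 4 | 4
  R[5]: 0 | 0 | 1 | 2 | 3 | 3 | 3 | 3 | 4 | 5 | 5 | 5
  R[6]: 0 | 1 | 2 | 3 | 4 | 4 | 4 | 4 | 5 | 6 | 6 | 6
  R[7]: 0 | 1 | 2 | 3 | 4 | 4 | 4 | 4 | 5 | 6 | 7 | 7
  R[8]: 0 | 1 | 2 | 3 | 4 | 5 | 5 | 5 | 6 | 7 | 8 | 8
  R[9]: 0 | 1 | 2 | 3 | 4 | 5 | 6 | 6 | 7 | 8 | 9 | 9
  R[10]: 1 | 2 | 3 | 4 | 5 | 6 | 7 | 7 | 8 | 9 | 10 | 10
  R[11]: 1 | 2 | 3 | 4 | 5 | 6 | 7 | 8 | 9 | 10 | 11 | 11
  R[12]: 1 | 2 | 3 | 4 | 5 | 6 | 7 | 8 | 9 | 10 | 11 | 12

reading off 1-entries of Δ²R: w = (5, 4, 9, 10, 3, 2, 11, 6, 7, 1, 8, 12).

Rothe diagram D(w) (28 cells), 6 SE-corners (essential conditions):

[(1, 4, 0), (4, 3, 0), (4, 8, 2), (5, 2, 0), (7, 8, 4), (9, 1, 0)]


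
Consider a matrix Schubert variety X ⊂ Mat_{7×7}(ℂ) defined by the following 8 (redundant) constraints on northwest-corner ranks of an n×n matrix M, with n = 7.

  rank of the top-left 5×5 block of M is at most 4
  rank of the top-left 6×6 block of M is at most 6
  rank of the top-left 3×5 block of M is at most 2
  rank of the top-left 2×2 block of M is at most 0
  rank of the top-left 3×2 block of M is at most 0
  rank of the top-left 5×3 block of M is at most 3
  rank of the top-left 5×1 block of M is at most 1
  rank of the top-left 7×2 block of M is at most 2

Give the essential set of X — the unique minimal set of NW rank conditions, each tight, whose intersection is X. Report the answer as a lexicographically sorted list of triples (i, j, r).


Propagating the 8 rank bounds to every northwest block:

  i=1: 0, 0, 1, 1, 1, 1, 1
  i=2: 0, 0, 1, 2, 2, 2, 2
  i=3: 0, 0, 1, 2, 2, 3, 3
  i=4: 1, 1, 2, 3, 3, 4, 4
  i=5: 1, 2, 3, 4, 4, 5, 5
  i=6: 1, 2, 3, 4, 5, 6, 6
  i=7: 1, 2, 3, 4, 5, 6, 7

reading off 1-entries of Δ²R: w = (3, 4, 6, 1, 2, 5, 7).

ℓ(w)=7; the 2 essential cells (i,j,r):

[(3, 2, 0), (3, 5, 2)]


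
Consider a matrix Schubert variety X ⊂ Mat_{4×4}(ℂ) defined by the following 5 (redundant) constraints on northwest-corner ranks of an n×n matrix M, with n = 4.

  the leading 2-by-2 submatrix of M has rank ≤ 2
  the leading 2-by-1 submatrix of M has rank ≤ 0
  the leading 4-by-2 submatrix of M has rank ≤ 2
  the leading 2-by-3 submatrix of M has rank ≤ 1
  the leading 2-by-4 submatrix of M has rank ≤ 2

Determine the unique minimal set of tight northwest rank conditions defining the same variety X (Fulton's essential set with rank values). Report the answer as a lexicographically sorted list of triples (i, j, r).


Rank table r_w(4×4) implied by the 5 constraints:

  i=1: 0  1  1  1
  i=2: 0  1  1  2
  i=3: 1  2  2  3
  i=4: 1  2  3  4

second differences of R give the permutation w = (2, 4, 1, 3).

2 SE-corners of the 3-cell Rothe diagram give Ess(w):

[(2, 1, 0), (2, 3, 1)]


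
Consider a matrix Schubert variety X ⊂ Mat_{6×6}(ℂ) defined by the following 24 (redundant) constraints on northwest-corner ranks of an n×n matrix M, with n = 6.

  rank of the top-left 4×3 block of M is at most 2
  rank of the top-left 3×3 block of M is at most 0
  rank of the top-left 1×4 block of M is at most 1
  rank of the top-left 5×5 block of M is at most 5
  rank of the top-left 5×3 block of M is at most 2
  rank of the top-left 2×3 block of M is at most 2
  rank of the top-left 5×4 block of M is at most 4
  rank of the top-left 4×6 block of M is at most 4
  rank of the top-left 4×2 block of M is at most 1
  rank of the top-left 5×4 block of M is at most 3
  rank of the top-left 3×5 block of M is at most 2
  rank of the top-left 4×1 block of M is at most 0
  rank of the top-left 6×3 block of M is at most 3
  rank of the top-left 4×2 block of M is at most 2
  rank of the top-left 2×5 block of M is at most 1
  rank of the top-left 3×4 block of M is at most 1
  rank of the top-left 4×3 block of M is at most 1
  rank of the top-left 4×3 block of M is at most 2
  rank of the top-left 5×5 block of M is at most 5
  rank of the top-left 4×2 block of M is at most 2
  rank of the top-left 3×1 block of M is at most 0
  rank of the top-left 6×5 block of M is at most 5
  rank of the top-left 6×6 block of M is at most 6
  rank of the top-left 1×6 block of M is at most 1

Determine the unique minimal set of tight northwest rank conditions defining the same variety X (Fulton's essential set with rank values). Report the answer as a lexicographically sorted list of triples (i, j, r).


Rank table r_w(6×6) implied by the 24 constraints:

  row 1: 0  0  0  1  1  1
  row 2: 0  0  0  1  1  2
  row 3: 0  0  0  1  2  3
  row 4: 0  1  1  2  3  4
  row 5: 1  2  2  3  4  5
  row 6: 1  2  3  4  5  6

giving w = (4, 6, 5, 2, 1, 3) via Δ²R.

Rothe diagram D(w) (11 cells), 3 SE-corners (essential conditions):

[(2, 5, 1), (3, 3, 0), (4, 1, 0)]


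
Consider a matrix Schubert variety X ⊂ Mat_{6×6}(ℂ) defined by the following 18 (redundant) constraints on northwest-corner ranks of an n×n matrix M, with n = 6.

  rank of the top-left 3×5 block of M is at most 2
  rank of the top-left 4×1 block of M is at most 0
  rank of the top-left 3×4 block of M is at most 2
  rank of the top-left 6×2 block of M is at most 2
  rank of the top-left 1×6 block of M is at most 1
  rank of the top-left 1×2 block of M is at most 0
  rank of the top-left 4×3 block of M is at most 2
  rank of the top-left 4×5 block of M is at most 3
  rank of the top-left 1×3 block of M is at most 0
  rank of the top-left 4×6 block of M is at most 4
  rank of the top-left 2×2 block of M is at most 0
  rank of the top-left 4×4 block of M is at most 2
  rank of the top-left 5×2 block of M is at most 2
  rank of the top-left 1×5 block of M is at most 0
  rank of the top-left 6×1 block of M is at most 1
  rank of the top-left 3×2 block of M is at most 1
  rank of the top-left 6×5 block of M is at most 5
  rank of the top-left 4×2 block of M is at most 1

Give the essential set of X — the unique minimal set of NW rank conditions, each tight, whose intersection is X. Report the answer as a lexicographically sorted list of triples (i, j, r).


The tightest implied rank at each (i,j), from the 18 conditions:

  R[1]: 0 | 0 | 0 | 0 | 0 | 1
  R[2]: 0 | 0 | 1 | 1 | 1 | 2
  R[3]: 0 | 1 | 2 | 2 | 2 | 3
  R[4]: 0 | 1 | 2 | 2 | 3 | 4
  R[5]: 1 | 2 | 3 | 3 | 4 | 5
  R[6]: 1 | 2 | 3 | 4 | 5 | 6

giving w = (6, 3, 2, 5, 1, 4) via Δ²R.

Fulton essential set (4 of the 10 Rothe cells):

[(1, 5, 0), (2, 2, 0), (4, 1, 0), (4, 4, 2)]


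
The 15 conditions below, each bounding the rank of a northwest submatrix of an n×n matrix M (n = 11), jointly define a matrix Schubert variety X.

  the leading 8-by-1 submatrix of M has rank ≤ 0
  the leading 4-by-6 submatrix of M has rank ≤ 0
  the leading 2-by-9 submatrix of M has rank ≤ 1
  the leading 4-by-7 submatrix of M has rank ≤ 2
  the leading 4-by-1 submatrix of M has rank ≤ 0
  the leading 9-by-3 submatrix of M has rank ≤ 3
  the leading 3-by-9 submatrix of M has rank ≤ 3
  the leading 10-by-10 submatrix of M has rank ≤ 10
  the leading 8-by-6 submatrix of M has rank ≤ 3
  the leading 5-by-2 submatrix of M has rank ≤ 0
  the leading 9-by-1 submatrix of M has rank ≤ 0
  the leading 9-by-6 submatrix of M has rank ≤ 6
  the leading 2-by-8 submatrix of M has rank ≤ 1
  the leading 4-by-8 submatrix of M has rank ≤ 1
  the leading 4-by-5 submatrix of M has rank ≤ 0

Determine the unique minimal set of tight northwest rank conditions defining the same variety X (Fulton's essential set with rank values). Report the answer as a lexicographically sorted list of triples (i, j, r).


Propagating the 15 rank bounds to every northwest block:

  i=1: 0  0  0  0  0  0  1  1  1  1  1
  i=2: 0  0  0  0  0  0  1  1  1  2  2
  i=3: 0  0  0  0  0  0  1  1  2  3  3
  i=4: 0  0  0  0  0  0  1  1  2  3  4
  i=5: 0  0  1  1  1  1  2  2  3  4  5
  i=6: 0  1  2  2  2  2  3  3  4  5  6
  i=7: 0  1  2  3  3  3  4  4  5  6  7
  i=8: 0  1  2  3  3  3  4  5  6  7  8
  i=9: 0  1  2  3  4  4  5  6  7  8  9
  i=10: 1  2  3  4  5  5  6  7  8  9  10
  i=11: 1  2  3  4  5  6  7  8  9  10  11

hence w(1..11) = (7, 10, 9, 11, 3, 2, 4, 8, 5, 1, 6).

ℓ(w)=36; the 6 essential cells (i,j,r):

[(2, 9, 1), (4, 6, 0), (4, 8, 1), (5, 2, 0), (8, 6, 3), (9, 1, 0)]


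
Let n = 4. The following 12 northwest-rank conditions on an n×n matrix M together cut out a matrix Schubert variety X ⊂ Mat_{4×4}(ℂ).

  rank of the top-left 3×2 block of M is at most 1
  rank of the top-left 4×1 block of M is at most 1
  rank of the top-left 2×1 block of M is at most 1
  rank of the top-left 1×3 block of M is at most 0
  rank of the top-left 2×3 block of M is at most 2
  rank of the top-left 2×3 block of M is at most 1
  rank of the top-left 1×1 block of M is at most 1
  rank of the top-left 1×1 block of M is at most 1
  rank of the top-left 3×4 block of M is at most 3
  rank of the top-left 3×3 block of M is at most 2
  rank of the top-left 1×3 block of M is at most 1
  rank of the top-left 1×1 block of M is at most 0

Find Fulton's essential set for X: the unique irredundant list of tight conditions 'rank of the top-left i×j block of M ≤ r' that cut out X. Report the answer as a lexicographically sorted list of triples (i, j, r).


The tightest implied rank at each (i,j), from the 12 conditions:

  0, 0, 0, 1
  1, 1, 1, 2
  1, 1, 2, 3
  1, 2, 3, 4

giving w = (4, 1, 3, 2) via Δ²R.

2 SE-corners of the 4-cell Rothe diagram give Ess(w):

[(1, 3, 0), (3, 2, 1)]


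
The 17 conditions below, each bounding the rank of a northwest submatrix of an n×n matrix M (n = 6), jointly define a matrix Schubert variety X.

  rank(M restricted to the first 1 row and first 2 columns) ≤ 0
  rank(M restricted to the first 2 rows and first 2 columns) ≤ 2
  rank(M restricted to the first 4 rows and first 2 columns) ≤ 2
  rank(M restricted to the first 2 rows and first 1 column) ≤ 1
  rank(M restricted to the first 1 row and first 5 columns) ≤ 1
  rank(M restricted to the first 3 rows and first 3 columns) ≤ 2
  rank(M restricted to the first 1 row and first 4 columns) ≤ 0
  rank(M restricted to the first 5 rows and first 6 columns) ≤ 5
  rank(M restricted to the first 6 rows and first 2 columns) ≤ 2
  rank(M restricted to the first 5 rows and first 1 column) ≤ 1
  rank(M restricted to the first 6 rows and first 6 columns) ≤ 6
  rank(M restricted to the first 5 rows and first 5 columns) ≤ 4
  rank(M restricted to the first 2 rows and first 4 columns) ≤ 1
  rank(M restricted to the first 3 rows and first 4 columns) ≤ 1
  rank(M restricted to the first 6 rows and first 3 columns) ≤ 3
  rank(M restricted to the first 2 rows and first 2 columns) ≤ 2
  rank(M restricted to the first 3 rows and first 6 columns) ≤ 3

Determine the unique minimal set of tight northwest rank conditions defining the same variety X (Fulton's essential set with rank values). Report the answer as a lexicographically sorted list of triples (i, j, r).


Propagating the 17 rank bounds to every northwest block:

  i=1: 0  0  0  0  1  1
  i=2: 1  1  1  1  2  2
  i=3: 1  1  1  1  2  3
  i=4: 1  2  2  2  3  4
  i=5: 1  2  3  3  4  5
  i=6: 1  2  3  4  5  6

giving w = (5, 1, 6, 2, 3, 4) via Δ²R.

ℓ(w)=7; the 2 essential cells (i,j,r):

[(1, 4, 0), (3, 4, 1)]


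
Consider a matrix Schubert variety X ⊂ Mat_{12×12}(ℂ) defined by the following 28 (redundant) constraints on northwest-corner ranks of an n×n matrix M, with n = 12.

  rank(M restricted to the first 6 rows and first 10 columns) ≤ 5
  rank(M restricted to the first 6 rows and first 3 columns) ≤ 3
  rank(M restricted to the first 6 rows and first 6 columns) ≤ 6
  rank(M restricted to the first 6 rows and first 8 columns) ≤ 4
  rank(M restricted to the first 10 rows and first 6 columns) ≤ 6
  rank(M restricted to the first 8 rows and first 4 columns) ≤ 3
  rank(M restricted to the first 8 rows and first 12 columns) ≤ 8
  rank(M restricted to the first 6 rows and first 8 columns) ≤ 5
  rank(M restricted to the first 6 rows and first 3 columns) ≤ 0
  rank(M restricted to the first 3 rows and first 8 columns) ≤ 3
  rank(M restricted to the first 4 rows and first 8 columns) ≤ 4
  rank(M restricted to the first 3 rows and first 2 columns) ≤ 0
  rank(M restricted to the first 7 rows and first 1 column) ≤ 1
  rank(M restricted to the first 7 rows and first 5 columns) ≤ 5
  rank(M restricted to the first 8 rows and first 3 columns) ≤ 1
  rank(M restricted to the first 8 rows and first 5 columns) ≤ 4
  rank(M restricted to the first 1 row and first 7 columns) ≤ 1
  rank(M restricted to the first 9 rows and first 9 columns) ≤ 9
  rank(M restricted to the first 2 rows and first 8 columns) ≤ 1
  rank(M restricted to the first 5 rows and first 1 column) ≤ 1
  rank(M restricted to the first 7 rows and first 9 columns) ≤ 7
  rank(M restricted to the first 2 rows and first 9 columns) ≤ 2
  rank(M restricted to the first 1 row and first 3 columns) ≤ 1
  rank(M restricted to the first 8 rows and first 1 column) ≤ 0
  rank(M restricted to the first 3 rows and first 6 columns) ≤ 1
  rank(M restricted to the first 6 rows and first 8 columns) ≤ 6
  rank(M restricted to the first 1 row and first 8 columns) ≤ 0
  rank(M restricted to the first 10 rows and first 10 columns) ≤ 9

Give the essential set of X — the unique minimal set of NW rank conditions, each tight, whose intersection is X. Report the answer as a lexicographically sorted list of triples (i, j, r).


Reconstructing r_w from the 28 given conditions:

  row 1: 0 0 0 0 0 0 0 0 1 1 1 1
  row 2: 0 0 0 1 1 1 1 1 2 2 2 2
  row 3: 0 0 0 1 1 1 2 2 3 3 3 3
  row 4: 0 0 0 1 2 2 3 3 4 4 4 4
  row 5: 0 0 0 1 2 3 4 4 5 5 5 5
  row 6: 0 0 0 1 2 3 4 4 5 5 6 6
  row 7: 0 1 1 2 3 4 5 5 6 6 7 7
  row 8: 0 1 1 2 3 4 5 6 7 7 8 8
  row 9: 1 2 2 3 4 5 6 7 8 8 9 9
  row 10: 1 2 3 4 5 6 7 8 9 9 10 10
  row 11: 1 2 3 4 5 6 7 8 9 10 11 11
  row 12: 1 2 3 4 5 6 7 8 9 10 11 12

second differences of R give the permutation w = (9, 4, 7, 5, 6, 11, 2, 8, 1, 3, 10, 12).

7 SE-corners of the 30-cell Rothe diagram give Ess(w):

[(1, 8, 0), (3, 6, 1), (6, 3, 0), (6, 8, 4), (6, 10, 5), (8, 1, 0), (8, 3, 1)]


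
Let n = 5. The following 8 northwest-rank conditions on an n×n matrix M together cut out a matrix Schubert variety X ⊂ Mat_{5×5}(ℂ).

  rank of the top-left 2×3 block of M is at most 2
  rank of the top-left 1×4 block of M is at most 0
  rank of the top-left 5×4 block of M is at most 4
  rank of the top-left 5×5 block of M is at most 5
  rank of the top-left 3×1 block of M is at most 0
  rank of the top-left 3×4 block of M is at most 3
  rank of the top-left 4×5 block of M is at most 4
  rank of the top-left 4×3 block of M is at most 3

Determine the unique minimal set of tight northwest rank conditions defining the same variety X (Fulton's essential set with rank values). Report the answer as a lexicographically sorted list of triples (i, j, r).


The tightest implied rank at each (i,j), from the 8 conditions:

  row 1: 0 0 0 0 1
  row 2: 0 1 1 1 2
  row 3: 0 1 2 2 3
  row 4: 1 2 3 3 4
  row 5: 1 2 3 4 5

giving w = (5, 2, 3, 1, 4) via Δ²R.

Fulton essential set (2 of the 6 Rothe cells):

[(1, 4, 0), (3, 1, 0)]


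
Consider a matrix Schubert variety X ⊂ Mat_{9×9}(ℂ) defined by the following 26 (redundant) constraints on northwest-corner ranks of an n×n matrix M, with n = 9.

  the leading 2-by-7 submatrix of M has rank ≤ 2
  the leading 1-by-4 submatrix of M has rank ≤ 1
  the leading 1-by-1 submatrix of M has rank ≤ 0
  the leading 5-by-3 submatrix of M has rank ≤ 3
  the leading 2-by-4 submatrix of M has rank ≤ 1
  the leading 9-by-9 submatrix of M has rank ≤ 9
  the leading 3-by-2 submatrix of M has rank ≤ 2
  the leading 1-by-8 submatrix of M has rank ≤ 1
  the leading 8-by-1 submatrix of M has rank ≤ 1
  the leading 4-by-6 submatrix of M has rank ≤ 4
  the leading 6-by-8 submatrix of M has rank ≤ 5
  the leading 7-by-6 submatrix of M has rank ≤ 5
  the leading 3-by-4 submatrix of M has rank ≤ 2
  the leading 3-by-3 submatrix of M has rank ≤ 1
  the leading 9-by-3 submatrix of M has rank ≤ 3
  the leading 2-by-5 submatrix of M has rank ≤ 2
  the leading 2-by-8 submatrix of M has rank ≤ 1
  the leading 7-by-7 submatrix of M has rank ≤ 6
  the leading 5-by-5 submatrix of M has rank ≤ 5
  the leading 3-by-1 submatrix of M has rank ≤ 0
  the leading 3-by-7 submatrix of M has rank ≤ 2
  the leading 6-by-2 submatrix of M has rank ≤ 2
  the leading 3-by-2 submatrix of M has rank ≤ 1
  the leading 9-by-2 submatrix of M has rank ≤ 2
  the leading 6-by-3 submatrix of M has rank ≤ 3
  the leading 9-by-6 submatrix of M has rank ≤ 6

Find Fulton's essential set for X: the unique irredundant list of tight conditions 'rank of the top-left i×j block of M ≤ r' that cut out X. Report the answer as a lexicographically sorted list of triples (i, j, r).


Reconstructing r_w from the 26 given conditions:

  row 1: 0 1 1 1 1 1 1 1 1
  row 2: 0 1 1 1 1 1 1 1 2
  row 3: 0 1 1 2 2 2 2 2 3
  row 4: 1 2 2 3 3 3 3 3 4
  row 5: 1 2 3 4 4 4 4 4 5
  row 6: 1 2 3 4 5 5 5 5 6
  row 7: 1 2 3 4 5 5 6 6 7
  row 8: 1 2 3 4 5 6 7 7 8
  row 9: 1 2 3 4 5 6 7 8 9

reading off 1-entries of Δ²R: w = (2, 9, 4, 1, 3, 5, 7, 6, 8).

D(w) has 11 cells with 4 SE-corners; essential set:

[(2, 8, 1), (3, 1, 0), (3, 3, 1), (7, 6, 5)]


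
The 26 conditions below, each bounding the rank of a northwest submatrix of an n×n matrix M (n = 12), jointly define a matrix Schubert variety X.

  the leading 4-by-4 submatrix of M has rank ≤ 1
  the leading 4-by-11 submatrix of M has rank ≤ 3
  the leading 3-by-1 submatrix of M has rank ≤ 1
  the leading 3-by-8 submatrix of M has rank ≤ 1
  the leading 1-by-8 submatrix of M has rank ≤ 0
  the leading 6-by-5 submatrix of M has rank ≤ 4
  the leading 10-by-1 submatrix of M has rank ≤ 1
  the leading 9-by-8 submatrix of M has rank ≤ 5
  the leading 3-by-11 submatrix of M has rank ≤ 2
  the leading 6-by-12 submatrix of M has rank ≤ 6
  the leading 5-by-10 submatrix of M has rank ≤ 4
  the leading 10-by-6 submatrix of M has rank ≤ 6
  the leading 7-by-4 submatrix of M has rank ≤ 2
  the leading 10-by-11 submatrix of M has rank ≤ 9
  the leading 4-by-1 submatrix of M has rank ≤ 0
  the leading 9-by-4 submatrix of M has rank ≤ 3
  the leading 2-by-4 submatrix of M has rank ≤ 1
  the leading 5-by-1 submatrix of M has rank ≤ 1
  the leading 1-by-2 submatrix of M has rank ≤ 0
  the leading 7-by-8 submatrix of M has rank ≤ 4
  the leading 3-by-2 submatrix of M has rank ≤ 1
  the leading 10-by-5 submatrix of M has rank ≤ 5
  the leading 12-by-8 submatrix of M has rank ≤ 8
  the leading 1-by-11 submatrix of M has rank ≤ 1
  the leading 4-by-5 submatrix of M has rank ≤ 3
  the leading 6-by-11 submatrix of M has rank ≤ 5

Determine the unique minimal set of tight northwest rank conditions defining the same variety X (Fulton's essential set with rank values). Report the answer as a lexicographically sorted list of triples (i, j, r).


The tightest implied rank at each (i,j), from the 26 conditions:

  i=1: 0  0  0  0  0  0  0  0  1  1  1  1
  i=2: 0  1  1  1  1  1  1  1  2  2  2  2
  i=3: 0  1  1  1  1  1  1  1  2  2  2  3
  i=4: 0  1  1  1  2  2  2  2  3  3  3  4
  i=5: 1  2  2  2  3  3  3  3  4  4  4  5
  i=6: 1  2  2  2  3  4  4  4  5  5  5  6
  i=7: 1  2  2  2  3  4  4  4  5  6  6  7
  i=8: 1  2  3  3  4  5  5  5  6  7  7  8
  i=9: 1  2  3  3  4  5  5  5  6  7  8  9
  i=10: 1  2  3  4  5  6  6  6  7  8  9  10
  i=11: 1  2  3  4  5  6  7  7  8  9  10  11
  i=12: 1  2  3  4  5  6  7  8  9  10  11  12

hence w(1..12) = (9, 2, 12, 5, 1, 6, 10, 3, 11, 4, 7, 8).

Fulton essential set (9 of the 30 Rothe cells):

[(1, 8, 0), (3, 8, 1), (3, 11, 2), (4, 1, 0), (4, 4, 1), (7, 4, 2), (7, 8, 4), (9, 4, 3), (9, 8, 5)]


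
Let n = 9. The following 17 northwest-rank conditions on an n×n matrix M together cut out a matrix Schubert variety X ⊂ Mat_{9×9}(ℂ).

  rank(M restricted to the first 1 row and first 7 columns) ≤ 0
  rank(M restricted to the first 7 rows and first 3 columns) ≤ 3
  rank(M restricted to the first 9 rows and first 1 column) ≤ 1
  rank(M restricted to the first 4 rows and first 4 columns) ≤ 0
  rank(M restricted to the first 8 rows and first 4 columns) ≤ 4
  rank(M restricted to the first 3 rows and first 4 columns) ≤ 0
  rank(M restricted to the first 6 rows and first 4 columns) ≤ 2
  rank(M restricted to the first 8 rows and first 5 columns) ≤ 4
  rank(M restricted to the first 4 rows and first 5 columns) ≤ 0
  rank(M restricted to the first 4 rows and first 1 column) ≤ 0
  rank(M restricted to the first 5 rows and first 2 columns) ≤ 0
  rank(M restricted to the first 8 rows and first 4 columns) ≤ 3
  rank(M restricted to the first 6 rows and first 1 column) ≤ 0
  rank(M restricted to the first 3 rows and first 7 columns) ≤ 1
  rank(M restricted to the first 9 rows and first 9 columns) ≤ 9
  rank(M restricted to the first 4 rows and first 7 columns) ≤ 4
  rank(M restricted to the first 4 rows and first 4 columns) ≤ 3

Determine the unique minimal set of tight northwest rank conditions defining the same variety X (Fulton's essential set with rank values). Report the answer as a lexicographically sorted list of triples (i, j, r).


Recovering R(i,j) via the rank-extension bound from the 17 conditions:

  i=1: 0 | 0 | 0 | 0 | 0 | 0 | 0 | 1 | 1
  i=2: 0 | 0 | 0 | 0 | 0 | 1 | 1 | 2 | 2
  i=3: 0 | 0 | 0 | 0 | 0 | 1 | 1 | 2 | 3
  i=4: 0 | 0 | 0 | 0 | 0 | 1 | 2 | 3 | 4
  i=5: 0 | 0 | 1 | 1 | 1 | 2 | 3 | 4 | 5
  i=6: 0 | 1 | 2 | 2 | 2 | 3 | 4 | 5 | 6
  i=7: 1 | 2 | 3 | 3 | 3 | 4 | 5 | 6 | 7
  i=8: 1 | 2 | 3 | 3 | 4 | 5 | 6 | 7 | 8
  i=9: 1 | 2 | 3 | 4 | 5 | 6 | 7 | 8 | 9

reading off 1-entries of Δ²R: w = (8, 6, 9, 7, 3, 2, 1, 5, 4).

Fulton essential set (6 of the 27 Rothe cells):

[(1, 7, 0), (3, 7, 1), (4, 5, 0), (5, 2, 0), (6, 1, 0), (8, 4, 3)]


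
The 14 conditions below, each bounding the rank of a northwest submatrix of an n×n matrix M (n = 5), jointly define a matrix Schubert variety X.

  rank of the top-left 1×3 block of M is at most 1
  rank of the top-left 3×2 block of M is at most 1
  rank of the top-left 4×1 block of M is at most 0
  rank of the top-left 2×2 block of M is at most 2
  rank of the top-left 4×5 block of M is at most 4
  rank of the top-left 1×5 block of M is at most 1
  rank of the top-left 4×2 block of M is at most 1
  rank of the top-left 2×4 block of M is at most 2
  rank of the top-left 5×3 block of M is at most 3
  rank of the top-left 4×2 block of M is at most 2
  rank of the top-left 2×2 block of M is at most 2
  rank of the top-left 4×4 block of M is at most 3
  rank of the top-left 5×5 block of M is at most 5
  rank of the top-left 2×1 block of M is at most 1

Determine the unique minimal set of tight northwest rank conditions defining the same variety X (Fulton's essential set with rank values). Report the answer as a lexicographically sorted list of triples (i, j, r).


The tightest implied rank at each (i,j), from the 14 conditions:

  0, 1, 1, 1, 1
  0, 1, 2, 2, 2
  0, 1, 2, 3, 3
  0, 1, 2, 3, 4
  1, 2, 3, 4, 5

reading off 1-entries of Δ²R: w = (2, 3, 4, 5, 1).

|D(w)|=4, |Ess(w)|=1:

[(4, 1, 0)]


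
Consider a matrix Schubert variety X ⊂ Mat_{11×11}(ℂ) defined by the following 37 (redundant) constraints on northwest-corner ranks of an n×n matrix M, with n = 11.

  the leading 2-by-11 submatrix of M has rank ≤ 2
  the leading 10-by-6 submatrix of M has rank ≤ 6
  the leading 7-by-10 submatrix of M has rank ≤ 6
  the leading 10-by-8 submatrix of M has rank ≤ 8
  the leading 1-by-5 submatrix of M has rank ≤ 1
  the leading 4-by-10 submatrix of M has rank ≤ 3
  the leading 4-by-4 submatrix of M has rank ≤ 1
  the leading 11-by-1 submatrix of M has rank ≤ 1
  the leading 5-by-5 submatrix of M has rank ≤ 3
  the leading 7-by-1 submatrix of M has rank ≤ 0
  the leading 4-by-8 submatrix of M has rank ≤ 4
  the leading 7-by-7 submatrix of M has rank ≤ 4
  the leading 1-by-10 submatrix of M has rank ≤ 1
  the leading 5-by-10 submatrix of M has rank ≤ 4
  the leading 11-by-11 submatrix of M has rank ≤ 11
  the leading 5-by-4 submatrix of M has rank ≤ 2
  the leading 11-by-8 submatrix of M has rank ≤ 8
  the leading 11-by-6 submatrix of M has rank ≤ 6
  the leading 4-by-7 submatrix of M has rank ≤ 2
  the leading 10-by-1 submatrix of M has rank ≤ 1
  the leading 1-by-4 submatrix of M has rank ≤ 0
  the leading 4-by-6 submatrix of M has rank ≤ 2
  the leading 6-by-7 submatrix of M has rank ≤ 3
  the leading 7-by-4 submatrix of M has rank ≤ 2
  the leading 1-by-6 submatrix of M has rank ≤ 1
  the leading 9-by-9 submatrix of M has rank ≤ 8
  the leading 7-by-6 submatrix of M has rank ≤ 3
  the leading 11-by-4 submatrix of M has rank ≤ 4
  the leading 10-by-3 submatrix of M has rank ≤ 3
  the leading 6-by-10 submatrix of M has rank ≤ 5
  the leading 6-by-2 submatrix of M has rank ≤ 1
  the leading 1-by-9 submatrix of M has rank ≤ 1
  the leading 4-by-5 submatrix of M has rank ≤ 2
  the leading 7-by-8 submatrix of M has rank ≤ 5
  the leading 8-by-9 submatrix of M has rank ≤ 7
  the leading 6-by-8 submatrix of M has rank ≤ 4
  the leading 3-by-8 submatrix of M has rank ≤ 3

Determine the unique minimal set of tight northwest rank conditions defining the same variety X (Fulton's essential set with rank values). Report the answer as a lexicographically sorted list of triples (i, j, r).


Rank table r_w(11×11) implied by the 37 constraints:

  0 | 0 | 0 | 0 | 1 | 1 | 1 | 1 | 1 | 1 | 1
  0 | 1 | 1 | 1 | 2 | 2 | 2 | 2 | 2 | 2 | 2
  0 | 1 | 1 | 1 | 2 | 2 | 2 | 3 | 3 | 3 | 3
  0 | 1 | 1 | 1 | 2 | 2 | 2 | 3 | 3 | 3 | 4
  0 | 1 | 2 | 2 | 3 | 3 | 3 | 4 | 4 | 4 | 5
  0 | 1 | 2 | 2 | 3 | 3 | 3 | 4 | 5 | 5 | 6
  0 | 1 | 2 | 2 | 3 | 3 | 4 | 5 | 6 | 6 | 7
  1 | 2 | 3 | 3 | 4 | 4 | 5 | 6 | 7 | 7 | 8
  1 | 2 | 3 | 4 | 5 | 5 | 6 | 7 | 8 | 8 | 9
  1 | 2 | 3 | 4 | 5 | 6 | 7 | 8 | 9 | 9 | 10
  1 | 2 | 3 | 4 | 5 | 6 | 7 | 8 | 9 | 10 | 11

reading off 1-entries of Δ²R: w = (5, 2, 8, 11, 3, 9, 7, 1, 4, 6, 10).

ℓ(w)=25; the 8 essential cells (i,j,r):

[(1, 4, 0), (4, 4, 1), (4, 7, 2), (4, 10, 3), (6, 7, 3), (7, 1, 0), (7, 4, 2), (7, 6, 3)]


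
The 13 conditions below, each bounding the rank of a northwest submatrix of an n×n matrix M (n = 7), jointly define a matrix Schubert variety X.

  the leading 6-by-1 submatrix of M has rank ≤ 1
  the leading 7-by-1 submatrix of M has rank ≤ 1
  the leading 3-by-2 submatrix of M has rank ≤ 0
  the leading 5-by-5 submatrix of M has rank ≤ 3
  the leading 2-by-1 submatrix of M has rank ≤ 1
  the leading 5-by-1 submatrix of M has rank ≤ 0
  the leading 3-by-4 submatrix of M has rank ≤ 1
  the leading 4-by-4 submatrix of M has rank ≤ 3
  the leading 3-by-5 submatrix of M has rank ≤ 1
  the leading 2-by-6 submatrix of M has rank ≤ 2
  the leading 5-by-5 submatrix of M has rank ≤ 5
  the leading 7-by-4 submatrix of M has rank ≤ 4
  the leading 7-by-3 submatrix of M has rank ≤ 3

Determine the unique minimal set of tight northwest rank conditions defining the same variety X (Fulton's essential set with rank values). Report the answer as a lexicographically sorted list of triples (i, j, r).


The tightest implied rank at each (i,j), from the 13 conditions:

  R[1]: 0 0 1 1 1 1 1
  R[2]: 0 0 1 1 1 2 2
  R[3]: 0 0 1 1 1 2 3
  R[4]: 0 1 2 2 2 3 4
  R[5]: 0 1 2 3 3 4 5
  R[6]: 1 2 3 4 4 5 6
  R[7]: 1 2 3 4 5 6 7

hence w(1..7) = (3, 6, 7, 2, 4, 1, 5).

Rothe diagram D(w) (12 cells), 3 SE-corners (essential conditions):

[(3, 2, 0), (3, 5, 1), (5, 1, 0)]


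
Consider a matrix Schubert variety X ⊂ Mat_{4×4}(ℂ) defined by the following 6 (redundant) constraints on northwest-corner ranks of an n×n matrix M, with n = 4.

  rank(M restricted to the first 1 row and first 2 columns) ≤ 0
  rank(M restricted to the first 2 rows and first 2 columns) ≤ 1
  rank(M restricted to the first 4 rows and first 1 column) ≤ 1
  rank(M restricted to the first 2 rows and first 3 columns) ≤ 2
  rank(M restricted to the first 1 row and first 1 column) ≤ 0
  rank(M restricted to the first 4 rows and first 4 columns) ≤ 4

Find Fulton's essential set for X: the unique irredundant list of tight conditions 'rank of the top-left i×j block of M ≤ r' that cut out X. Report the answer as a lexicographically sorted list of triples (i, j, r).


Propagating the 6 rank bounds to every northwest block:

  row 1: 0 0 1 1
  row 2: 1 1 2 2
  row 3: 1 2 3 3
  row 4: 1 2 3 4

second differences of R give the permutation w = (3, 1, 2, 4).

ℓ(w)=2; the 1 essential cell (i,j,r):

[(1, 2, 0)]
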